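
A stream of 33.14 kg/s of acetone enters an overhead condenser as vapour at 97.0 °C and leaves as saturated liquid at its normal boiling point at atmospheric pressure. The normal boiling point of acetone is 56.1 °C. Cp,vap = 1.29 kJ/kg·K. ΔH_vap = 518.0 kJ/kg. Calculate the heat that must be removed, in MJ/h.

Q_c = 68100 MJ/h

vapour 97.0→56.1 °C: -52.761 kJ/kg
condensation at 56.1 °C: -518 kJ/kg
Δh = -52.761 + -518 = -570.76 kJ/kg
Q = ṁ·Δh = 33.14 kg/s × -570.76 kJ/kg = -18915 kJ/s
|Q| = 18915 kW = 68094 MJ/h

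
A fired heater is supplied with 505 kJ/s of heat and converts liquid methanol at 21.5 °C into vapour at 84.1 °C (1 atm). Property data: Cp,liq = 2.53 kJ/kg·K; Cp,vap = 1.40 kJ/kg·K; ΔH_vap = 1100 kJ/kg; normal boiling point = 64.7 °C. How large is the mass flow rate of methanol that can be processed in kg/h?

Δh = 2.53×(64.7−21.5) + 1100 + 1.40×(84.1−64.7) = 1236.5 kJ/kg
Q = 505 kJ/s = 505 kJ/s = 1.818e+06 kJ/h
ṁ = Q/Δh = 1.818e+06 / 1236.5 = 1470.3 kg/h

ṁ = 1470 kg/h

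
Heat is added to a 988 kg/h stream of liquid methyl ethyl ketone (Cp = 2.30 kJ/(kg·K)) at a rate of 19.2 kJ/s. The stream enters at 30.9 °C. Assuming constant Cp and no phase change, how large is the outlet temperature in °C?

T_out = 61.3 °C

Q = 19.2 kJ/s = 69120 kJ/h
ΔT = Q/(ṁ·Cp) = 69120/(988×2.30) = 30.417 K
T_out = 30.9 + 30.417 = 61.317 °C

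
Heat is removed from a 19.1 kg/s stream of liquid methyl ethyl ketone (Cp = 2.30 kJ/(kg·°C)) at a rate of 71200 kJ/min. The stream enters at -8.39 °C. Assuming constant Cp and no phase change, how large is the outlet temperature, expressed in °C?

Q = 71200 kJ/min = 1186.7 kJ/s
ΔT = Q/(ṁ·Cp) = 1186.7/(19.1×2.30) = 27.013 K
T_out = -8.39 − 27.013 = -35.403 °C

T_out = -35.4 °C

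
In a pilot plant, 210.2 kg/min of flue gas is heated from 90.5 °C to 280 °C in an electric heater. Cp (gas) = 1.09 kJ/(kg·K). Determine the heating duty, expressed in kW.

Q = 724 kW

Q = ṁ·Cp·ΔT = 210.2 × 1.09 × (280 − 90.5) = 43418 kJ/min
Converting: 43418 / 60 s = 723.63 kW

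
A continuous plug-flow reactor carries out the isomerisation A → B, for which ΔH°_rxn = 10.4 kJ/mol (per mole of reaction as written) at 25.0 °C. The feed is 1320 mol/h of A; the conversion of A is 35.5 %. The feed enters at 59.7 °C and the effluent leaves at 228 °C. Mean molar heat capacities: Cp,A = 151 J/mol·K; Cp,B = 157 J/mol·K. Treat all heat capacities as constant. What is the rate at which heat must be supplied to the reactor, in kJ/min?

Extent of reaction ξ = 0.355 × 1320 = 468.6 mol/h
Reaction term: ξ·ΔH°_rxn = 468.6 × 10.4 = 4873.4 kJ/h
Sensible, feed 59.7→25 °C: -6916.4 kJ/h
Outlet flows (mol/h): A 851.4, B 468.6
Sensible, products 25→228 °C: 41033 kJ/h
Q = ΔH = 38990 kJ/h = 10.83 kW
Heat supplied = 649.83 kJ/min

Q_in = 650 kJ/min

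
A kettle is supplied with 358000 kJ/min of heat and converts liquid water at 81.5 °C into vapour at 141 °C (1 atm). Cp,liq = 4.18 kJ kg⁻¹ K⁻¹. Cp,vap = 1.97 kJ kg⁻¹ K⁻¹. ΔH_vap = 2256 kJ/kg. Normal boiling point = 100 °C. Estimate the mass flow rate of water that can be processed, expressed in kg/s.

ṁ = 2.47 kg/s

Δh = 4.18×(100−81.5) + 2256 + 1.97×(141−100) = 2414.1 kJ/kg
Q = 358000 kJ/min = 5966.7 kJ/s = 5966.7 kJ/s
ṁ = Q/Δh = 5966.7 / 2414.1 = 2.4716 kg/s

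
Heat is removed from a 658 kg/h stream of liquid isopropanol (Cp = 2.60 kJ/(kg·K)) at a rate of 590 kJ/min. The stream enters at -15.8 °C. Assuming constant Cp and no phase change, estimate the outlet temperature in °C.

T_out = -36.5 °C

Q = 590 kJ/min = 35400 kJ/h
ΔT = Q/(ṁ·Cp) = 35400/(658×2.60) = 20.692 K
T_out = -15.8 − 20.692 = -36.492 °C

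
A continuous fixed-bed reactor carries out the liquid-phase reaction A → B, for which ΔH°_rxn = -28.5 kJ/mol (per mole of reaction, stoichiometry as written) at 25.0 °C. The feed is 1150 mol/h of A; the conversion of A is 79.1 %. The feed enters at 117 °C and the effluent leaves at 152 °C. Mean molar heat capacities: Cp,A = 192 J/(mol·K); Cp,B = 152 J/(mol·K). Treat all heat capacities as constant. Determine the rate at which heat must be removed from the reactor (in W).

Extent of reaction ξ = 0.791 × 1150 = 909.65 mol/h
Reaction term: ξ·ΔH°_rxn = 909.65 × -28.5 = -25925 kJ/h
Sensible, feed 117→25 °C: -20314 kJ/h
Outlet flows (mol/h): A 240.35, B 909.65
Sensible, products 25→152 °C: 23421 kJ/h
Q = ΔH = -22818 kJ/h = -6.3383 kW
Heat removed = 6338.3 W

Q_out = 6340 W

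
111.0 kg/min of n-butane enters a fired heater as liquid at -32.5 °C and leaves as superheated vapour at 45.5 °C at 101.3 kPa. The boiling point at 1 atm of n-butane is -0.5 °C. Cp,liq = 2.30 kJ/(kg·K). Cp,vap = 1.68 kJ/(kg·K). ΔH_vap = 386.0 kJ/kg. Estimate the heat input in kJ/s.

liquid -32.5→-0.5 °C: 73.6 kJ/kg
vaporisation at -0.5 °C: 386 kJ/kg
vapour -0.5→45.5 °C: 77.28 kJ/kg
Δh = 73.6 + 386 + 77.28 = 536.88 kJ/kg
Q = ṁ·Δh = 111.0 kg/min × 536.88 kJ/kg = 59594 kJ/min
|Q| = 993.23 kW

Q = 993 kJ/s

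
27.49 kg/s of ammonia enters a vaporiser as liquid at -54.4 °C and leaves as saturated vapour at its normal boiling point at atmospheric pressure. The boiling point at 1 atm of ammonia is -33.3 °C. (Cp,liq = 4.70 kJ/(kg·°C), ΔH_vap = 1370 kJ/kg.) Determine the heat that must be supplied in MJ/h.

liquid -54.4→-33.3 °C: 99.17 kJ/kg
vaporisation at -33.3 °C: 1370 kJ/kg
Δh = 99.17 + 1370 = 1469.2 kJ/kg
Q = ṁ·Δh = 27.49 kg/s × 1469.2 kJ/kg = 40387 kJ/s
|Q| = 40387 kW = 145390 MJ/h

Q = 145000 MJ/h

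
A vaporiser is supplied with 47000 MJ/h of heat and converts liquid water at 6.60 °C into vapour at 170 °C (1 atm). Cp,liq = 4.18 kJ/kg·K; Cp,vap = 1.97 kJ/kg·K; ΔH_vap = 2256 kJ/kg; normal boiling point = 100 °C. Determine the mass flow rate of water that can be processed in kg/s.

ṁ = 4.69 kg/s

Δh = 4.18×(100−6.60) + 2256 + 1.97×(170−100) = 2784.3 kJ/kg
Q = 47000 MJ/h = 13056 kJ/s = 13056 kJ/s
ṁ = Q/Δh = 13056 / 2784.3 = 4.689 kg/s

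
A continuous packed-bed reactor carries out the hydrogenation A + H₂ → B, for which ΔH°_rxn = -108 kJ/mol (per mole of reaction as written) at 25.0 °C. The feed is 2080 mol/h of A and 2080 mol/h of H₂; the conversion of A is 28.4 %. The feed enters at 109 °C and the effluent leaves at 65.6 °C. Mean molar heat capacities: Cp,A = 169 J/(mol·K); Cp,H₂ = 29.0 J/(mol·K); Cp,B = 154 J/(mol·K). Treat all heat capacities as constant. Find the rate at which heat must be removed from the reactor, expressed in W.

Extent of reaction ξ = 0.284 × 2080 = 590.72 mol/h
Reaction term: ξ·ΔH°_rxn = 590.72 × -108 = -63798 kJ/h
Sensible, feed 109→25 °C: -34595 kJ/h
Outlet flows (mol/h): A 1489.3, H₂ 1489.3, B 590.72
Sensible, products 25→65.6 °C: 15665 kJ/h
Q = ΔH = -82727 kJ/h = -22.98 kW
Heat removed = 22980 W

Q_out = 23000 W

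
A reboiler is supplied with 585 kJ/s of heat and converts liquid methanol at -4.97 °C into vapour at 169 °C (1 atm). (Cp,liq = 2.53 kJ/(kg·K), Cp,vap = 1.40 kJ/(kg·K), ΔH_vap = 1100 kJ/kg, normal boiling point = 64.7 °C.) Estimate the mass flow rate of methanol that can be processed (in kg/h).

Δh = 2.53×(64.7−-4.97) + 1100 + 1.40×(169−64.7) = 1422.3 kJ/kg
Q = 585 kJ/s = 585 kJ/s = 2.106e+06 kJ/h
ṁ = Q/Δh = 2.106e+06 / 1422.3 = 1480.7 kg/h

ṁ = 1480 kg/h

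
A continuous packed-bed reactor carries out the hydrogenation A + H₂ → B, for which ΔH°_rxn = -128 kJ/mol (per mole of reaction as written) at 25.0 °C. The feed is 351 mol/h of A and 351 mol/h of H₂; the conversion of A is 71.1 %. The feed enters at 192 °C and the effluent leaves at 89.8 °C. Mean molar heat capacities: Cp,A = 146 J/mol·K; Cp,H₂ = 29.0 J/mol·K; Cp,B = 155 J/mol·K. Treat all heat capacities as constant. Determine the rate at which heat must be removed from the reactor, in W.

Extent of reaction ξ = 0.711 × 351 = 249.56 mol/h
Reaction term: ξ·ΔH°_rxn = 249.56 × -128 = -31944 kJ/h
Sensible, feed 192→25 °C: -10258 kJ/h
Outlet flows (mol/h): A 101.44, H₂ 101.44, B 249.56
Sensible, products 25→89.8 °C: 3656.9 kJ/h
Q = ΔH = -38545 kJ/h = -10.707 kW
Heat removed = 10707 W

Q_out = 10700 W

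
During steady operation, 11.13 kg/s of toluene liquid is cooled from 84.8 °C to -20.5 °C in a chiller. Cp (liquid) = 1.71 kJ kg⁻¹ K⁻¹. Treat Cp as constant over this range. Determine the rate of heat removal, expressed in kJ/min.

Q = ṁ·Cp·ΔT = 11.13 × 1.71 × (-20.5 − 84.8) = -2004.1 kJ/s
Cooling duty = 120250 kJ/min

Q_c = 120000 kJ/min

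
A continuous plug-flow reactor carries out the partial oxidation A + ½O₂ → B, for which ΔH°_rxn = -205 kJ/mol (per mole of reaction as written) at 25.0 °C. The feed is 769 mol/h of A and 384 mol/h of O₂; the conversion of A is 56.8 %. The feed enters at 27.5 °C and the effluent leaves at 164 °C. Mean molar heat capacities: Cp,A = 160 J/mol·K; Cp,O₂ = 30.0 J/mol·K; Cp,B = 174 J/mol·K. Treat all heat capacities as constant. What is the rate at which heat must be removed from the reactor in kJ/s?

Q_out = 19.8 kJ/s

Extent of reaction ξ = 0.568 × 769 = 436.79 mol/h
Reaction term: ξ·ΔH°_rxn = 436.79 × -205 = -89542 kJ/h
Sensible, feed 27.5→25 °C: -336.4 kJ/h
Outlet flows (mol/h): A 332.21, O₂ 165.6, B 436.79
Sensible, products 25→164 °C: 18643 kJ/h
Q = ΔH = -71236 kJ/h = -19.788 kW
Heat removed = 19.788 kJ/s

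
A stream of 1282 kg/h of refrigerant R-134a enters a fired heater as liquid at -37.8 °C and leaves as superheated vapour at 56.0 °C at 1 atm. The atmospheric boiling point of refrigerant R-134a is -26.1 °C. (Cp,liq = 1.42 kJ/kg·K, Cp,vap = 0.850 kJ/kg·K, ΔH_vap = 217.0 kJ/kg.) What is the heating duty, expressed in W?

Q = 108000 W

liquid -37.8→-26.1 °C: 16.614 kJ/kg
vaporisation at -26.1 °C: 217 kJ/kg
vapour -26.1→56.0 °C: 69.785 kJ/kg
Δh = 16.614 + 217 + 69.785 = 303.4 kJ/kg
Q = ṁ·Δh = 1282 kg/h × 303.4 kJ/kg = 388960 kJ/h
|Q| = 108.04 kW = 108040 W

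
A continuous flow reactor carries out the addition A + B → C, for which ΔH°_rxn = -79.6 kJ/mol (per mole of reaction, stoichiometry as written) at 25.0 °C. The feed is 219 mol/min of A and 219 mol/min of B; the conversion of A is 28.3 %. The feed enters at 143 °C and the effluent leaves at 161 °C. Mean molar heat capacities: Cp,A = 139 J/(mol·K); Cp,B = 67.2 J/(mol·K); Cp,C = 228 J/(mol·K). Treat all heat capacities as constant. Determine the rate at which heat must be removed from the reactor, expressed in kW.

Extent of reaction ξ = 0.283 × 219 = 61.977 mol/min
Reaction term: ξ·ΔH°_rxn = 61.977 × -79.6 = -4933.4 kJ/min
Sensible, feed 143→25 °C: -5328.6 kJ/min
Outlet flows (mol/min): A 157.02, B 157.02, C 61.977
Sensible, products 25→161 °C: 6325.2 kJ/min
Q = ΔH = -3936.8 kJ/min = -65.613 kW
Heat removed = 65.613 kW

Q_out = 65.6 kW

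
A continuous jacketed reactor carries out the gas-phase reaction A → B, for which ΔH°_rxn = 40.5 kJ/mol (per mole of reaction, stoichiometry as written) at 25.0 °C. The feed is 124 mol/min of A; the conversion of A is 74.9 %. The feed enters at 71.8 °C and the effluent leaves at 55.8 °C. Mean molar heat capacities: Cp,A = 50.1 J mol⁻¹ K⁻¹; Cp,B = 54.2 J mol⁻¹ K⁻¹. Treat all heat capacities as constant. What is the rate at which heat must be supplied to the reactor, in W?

Q_in = 61200 W

Extent of reaction ξ = 0.749 × 124 = 92.876 mol/min
Reaction term: ξ·ΔH°_rxn = 92.876 × 40.5 = 3761.5 kJ/min
Sensible, feed 71.8→25 °C: -290.74 kJ/min
Outlet flows (mol/min): A 31.124, B 92.876
Sensible, products 25→55.8 °C: 203.07 kJ/min
Q = ΔH = 3673.8 kJ/min = 61.23 kW
Heat supplied = 61230 W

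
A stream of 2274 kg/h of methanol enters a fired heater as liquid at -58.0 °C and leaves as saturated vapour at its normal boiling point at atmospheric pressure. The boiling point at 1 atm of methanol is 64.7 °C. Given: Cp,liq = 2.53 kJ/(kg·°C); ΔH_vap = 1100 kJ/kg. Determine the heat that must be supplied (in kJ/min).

liquid -58.0→64.7 °C: 310.43 kJ/kg
vaporisation at 64.7 °C: 1100 kJ/kg
Δh = 310.43 + 1100 = 1410.4 kJ/kg
Q = ṁ·Δh = 2274 kg/h × 1410.4 kJ/kg = 3.2073e+06 kJ/h
|Q| = 890.92 kW = 53455 kJ/min

Q = 53500 kJ/min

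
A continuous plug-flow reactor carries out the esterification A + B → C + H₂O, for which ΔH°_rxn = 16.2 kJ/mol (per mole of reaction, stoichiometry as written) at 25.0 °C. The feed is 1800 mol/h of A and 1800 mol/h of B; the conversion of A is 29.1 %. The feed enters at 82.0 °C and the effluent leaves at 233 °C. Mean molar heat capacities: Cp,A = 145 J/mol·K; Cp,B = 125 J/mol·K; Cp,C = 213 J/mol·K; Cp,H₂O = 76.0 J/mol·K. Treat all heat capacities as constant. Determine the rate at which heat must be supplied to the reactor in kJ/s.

Q_in = 23.3 kJ/s

Extent of reaction ξ = 0.291 × 1800 = 523.8 mol/h
Reaction term: ξ·ΔH°_rxn = 523.8 × 16.2 = 8485.6 kJ/h
Sensible, feed 82.0→25 °C: -27702 kJ/h
Outlet flows (mol/h): A 1276.2, B 1276.2, C 523.8, H₂O 523.8
Sensible, products 25→233 °C: 103160 kJ/h
Q = ΔH = 83942 kJ/h = 23.317 kW
Heat supplied = 23.317 kJ/s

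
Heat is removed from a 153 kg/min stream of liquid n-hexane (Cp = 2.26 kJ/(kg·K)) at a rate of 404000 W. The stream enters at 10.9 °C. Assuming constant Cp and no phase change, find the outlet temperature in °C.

T_out = -59.2 °C

Q = 404000 W = 24240 kJ/min
ΔT = Q/(ṁ·Cp) = 24240/(153×2.26) = 70.102 K
T_out = 10.9 − 70.102 = -59.202 °C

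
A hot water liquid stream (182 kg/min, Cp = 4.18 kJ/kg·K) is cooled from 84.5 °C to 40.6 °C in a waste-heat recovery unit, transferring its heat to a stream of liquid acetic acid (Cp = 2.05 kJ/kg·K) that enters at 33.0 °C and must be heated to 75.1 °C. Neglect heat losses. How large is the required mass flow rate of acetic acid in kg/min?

Heat released by hot stream: Q = 182 × 4.18 × (84.5 − 40.6) = 33397 kJ/min
Energy balance on cold side (adiabatic exchanger): Q = ṁ_c·Cp_c·(T_c,out − T_c,in)
ṁ_c = 33397 / [2.05 × (75.1 − 33.0)] = 386.97 kg/min

ṁ_c = 387 kg/min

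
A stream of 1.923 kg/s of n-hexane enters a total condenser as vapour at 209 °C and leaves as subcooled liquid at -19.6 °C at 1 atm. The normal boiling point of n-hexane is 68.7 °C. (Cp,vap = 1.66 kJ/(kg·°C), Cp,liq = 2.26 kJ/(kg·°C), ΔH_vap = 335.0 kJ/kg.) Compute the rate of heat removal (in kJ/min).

vapour 209→68.7 °C: -232.9 kJ/kg
condensation at 68.7 °C: -335 kJ/kg
liquid 68.7→-19.6 °C: -199.56 kJ/kg
Δh = -232.9 + -335 + -199.56 = -767.46 kJ/kg
Q = ṁ·Δh = 1.923 kg/s × -767.46 kJ/kg = -1475.8 kJ/s
|Q| = 1475.8 kW = 88549 kJ/min

Q_c = 88500 kJ/min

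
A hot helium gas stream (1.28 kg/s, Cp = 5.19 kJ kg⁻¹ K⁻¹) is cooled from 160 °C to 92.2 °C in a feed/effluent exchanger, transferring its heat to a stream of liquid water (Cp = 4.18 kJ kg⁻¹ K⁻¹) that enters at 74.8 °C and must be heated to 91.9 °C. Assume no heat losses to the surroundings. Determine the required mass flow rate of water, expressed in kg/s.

Heat released by hot stream: Q = 1.28 × 5.19 × (160 − 92.2) = 450.41 kJ/s
Energy balance on cold side (adiabatic exchanger): Q = ṁ_c·Cp_c·(T_c,out − T_c,in)
ṁ_c = 450.41 / [4.18 × (91.9 − 74.8)] = 6.3014 kg/s

ṁ_c = 6.30 kg/s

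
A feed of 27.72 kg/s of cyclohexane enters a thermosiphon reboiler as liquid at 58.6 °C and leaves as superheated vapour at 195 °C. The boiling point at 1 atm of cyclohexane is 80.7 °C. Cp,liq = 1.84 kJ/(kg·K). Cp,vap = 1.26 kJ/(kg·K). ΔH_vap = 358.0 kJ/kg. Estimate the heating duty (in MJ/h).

Q = 54200 MJ/h

liquid 58.6→80.7 °C: 40.664 kJ/kg
vaporisation at 80.7 °C: 358 kJ/kg
vapour 80.7→195 °C: 144.02 kJ/kg
Δh = 40.664 + 358 + 144.02 = 542.68 kJ/kg
Q = ṁ·Δh = 27.72 kg/s × 542.68 kJ/kg = 15043 kJ/s
|Q| = 15043 kW = 54155 MJ/h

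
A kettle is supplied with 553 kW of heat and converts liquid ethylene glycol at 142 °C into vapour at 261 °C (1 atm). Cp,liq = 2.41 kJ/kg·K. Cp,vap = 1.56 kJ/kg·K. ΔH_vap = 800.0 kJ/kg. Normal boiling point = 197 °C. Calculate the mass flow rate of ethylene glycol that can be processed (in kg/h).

Δh = 2.41×(197−142) + 800.0 + 1.56×(261−197) = 1032.4 kJ/kg
Q = 553 kW = 553 kJ/s = 1.9908e+06 kJ/h
ṁ = Q/Δh = 1.9908e+06 / 1032.4 = 1928.3 kg/h

ṁ = 1930 kg/h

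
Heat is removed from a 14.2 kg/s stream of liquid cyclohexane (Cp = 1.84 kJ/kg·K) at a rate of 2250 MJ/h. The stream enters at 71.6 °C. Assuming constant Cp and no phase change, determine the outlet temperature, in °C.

T_out = 47.7 °C

Q = 2250 MJ/h = 625 kJ/s
ΔT = Q/(ṁ·Cp) = 625/(14.2×1.84) = 23.921 K
T_out = 71.6 − 23.921 = 47.679 °C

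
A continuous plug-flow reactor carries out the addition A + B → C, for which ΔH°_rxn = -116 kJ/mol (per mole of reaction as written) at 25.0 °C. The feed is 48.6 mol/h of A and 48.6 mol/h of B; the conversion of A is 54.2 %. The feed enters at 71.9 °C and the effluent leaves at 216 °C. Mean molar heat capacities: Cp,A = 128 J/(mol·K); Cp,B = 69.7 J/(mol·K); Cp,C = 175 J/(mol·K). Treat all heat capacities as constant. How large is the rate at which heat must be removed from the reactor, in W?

Q_out = 496 W

Extent of reaction ξ = 0.542 × 48.6 = 26.341 mol/h
Reaction term: ξ·ΔH°_rxn = 26.341 × -116 = -3055.6 kJ/h
Sensible, feed 71.9→25 °C: -450.63 kJ/h
Outlet flows (mol/h): A 22.259, B 22.259, C 26.341
Sensible, products 25→216 °C: 1721 kJ/h
Q = ΔH = -1785.2 kJ/h = -0.4959 kW
Heat removed = 495.9 W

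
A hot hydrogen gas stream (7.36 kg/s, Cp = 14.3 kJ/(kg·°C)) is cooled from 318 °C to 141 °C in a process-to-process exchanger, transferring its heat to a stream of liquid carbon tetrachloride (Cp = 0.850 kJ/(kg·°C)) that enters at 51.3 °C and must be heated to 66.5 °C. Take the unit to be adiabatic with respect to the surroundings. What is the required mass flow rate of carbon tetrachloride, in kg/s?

ṁ_c = 1440 kg/s

Heat released by hot stream: Q = 7.36 × 14.3 × (318 − 141) = 18629 kJ/s
Energy balance on cold side (adiabatic exchanger): Q = ṁ_c·Cp_c·(T_c,out − T_c,in)
ṁ_c = 18629 / [0.850 × (66.5 − 51.3)] = 1441.9 kg/s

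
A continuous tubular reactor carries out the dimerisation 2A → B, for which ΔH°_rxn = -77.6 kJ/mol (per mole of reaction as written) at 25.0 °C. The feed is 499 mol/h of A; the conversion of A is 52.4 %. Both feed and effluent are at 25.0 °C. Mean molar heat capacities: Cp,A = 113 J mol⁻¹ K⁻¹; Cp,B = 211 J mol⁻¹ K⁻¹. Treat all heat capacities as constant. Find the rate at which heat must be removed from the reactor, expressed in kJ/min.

Extent of reaction ξ = 0.524 × 499 / 2 = 130.74 mol/h
Reaction term: ξ·ΔH°_rxn = 130.74 × -77.6 = -10145 kJ/h
Q = ΔH = -10145 kJ/h = -2.8181 kW
Heat removed = 169.09 kJ/min

Q_out = 169 kJ/min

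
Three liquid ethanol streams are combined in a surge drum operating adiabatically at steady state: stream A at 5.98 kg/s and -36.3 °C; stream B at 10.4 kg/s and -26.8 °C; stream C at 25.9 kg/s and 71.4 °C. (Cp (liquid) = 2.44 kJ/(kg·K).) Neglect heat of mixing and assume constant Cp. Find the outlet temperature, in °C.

No heat crosses the boundary, so H_out = H_in.
Σ ṁᵢCp,ᵢTᵢ = 5.98×2.44×-36.3 + 10.4×2.44×-26.8 + 25.9×2.44×71.4 = 3302.5
Σ ṁᵢCp,ᵢ = 5.98×2.44 + 10.4×2.44 + 25.9×2.44 = 103.16
T_out = 3302.5 / 103.16 = 32.012 °C

T_out = 32.0 °C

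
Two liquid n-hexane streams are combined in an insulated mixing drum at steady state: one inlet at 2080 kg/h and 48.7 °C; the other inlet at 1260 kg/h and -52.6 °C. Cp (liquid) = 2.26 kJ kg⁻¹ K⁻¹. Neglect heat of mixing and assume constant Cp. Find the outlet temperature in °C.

No heat crosses the boundary, so H_out = H_in.
T_out = Σ ṁᵢCp,ᵢTᵢ / Σ ṁᵢCp,ᵢ
      = 79145 / 7548.4 = 10.485 °C

T_out = 10.5 °C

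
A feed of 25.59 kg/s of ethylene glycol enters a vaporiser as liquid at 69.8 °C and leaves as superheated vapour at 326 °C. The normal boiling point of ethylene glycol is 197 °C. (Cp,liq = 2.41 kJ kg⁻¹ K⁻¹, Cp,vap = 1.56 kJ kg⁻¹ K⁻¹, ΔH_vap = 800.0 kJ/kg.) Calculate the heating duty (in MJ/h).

liquid 69.8→197 °C: 306.55 kJ/kg
vaporisation at 197 °C: 800 kJ/kg
vapour 197→326 °C: 201.24 kJ/kg
Δh = 306.55 + 800 + 201.24 = 1307.8 kJ/kg
Q = ṁ·Δh = 25.59 kg/s × 1307.8 kJ/kg = 33466 kJ/s
|Q| = 33466 kW = 120480 MJ/h

Q = 120000 MJ/h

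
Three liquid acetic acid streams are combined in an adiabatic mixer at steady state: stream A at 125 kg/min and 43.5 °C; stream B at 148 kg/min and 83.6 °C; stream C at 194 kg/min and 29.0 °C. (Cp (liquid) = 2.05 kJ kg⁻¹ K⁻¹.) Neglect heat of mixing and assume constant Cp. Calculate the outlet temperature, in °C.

T_out = 50.2 °C

No heat crosses the boundary, so H_out = H_in.
Σ ṁᵢCp,ᵢTᵢ = 125×2.05×43.5 + 148×2.05×83.6 + 194×2.05×29.0 = 48044
Σ ṁᵢCp,ᵢ = 125×2.05 + 148×2.05 + 194×2.05 = 957.35
T_out = 48044 / 957.35 = 50.185 °C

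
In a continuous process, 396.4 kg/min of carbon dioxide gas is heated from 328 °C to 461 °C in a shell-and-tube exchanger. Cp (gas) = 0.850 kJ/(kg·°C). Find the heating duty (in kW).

Q = 747 kW

Q = ṁ·Cp·ΔT = 396.4 × 0.850 × (461 − 328) = 44813 kJ/min
Converting: 44813 / 60 s = 746.88 kW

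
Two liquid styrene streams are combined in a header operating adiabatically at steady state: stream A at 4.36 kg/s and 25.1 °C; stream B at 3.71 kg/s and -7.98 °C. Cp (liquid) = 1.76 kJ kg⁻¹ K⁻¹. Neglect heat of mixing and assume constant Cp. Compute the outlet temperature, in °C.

T_out = 9.89 °C

Adiabatic, steady state ⇒ Σ ṁᵢCp,ᵢ(T_out − Tᵢ) = 0
T_out = Σ ṁᵢCp,ᵢTᵢ / Σ ṁᵢCp,ᵢ
      = 140.5 / 14.203 = 9.8922 °C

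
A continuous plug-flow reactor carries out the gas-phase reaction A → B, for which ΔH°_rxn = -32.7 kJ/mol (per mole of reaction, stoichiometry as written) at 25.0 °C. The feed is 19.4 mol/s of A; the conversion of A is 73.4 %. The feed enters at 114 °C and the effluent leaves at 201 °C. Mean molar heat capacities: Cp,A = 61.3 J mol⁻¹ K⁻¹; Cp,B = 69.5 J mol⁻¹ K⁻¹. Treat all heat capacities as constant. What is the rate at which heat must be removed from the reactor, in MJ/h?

Extent of reaction ξ = 0.734 × 19.4 = 14.24 mol/s
Reaction term: ξ·ΔH°_rxn = 14.24 × -32.7 = -465.63 kJ/s
Sensible, feed 114→25 °C: -105.84 kJ/s
Outlet flows (mol/s): A 5.1604, B 14.24
Sensible, products 25→201 °C: 229.85 kJ/s
Q = ΔH = -341.62 kJ/s = -341.62 kW
Heat removed = 1229.8 MJ/h

Q_out = 1230 MJ/h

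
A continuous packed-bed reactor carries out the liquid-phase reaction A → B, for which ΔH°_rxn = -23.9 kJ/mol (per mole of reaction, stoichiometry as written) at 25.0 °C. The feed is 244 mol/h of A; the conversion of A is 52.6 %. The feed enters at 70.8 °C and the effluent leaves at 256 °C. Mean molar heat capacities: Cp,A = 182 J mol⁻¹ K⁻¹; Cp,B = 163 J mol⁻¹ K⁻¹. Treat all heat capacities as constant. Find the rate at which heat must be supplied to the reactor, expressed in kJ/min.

Q_in = 76.6 kJ/min

Extent of reaction ξ = 0.526 × 244 = 128.34 mol/h
Reaction term: ξ·ΔH°_rxn = 128.34 × -23.9 = -3067.4 kJ/h
Sensible, feed 70.8→25 °C: -2033.9 kJ/h
Outlet flows (mol/h): A 115.66, B 128.34
Sensible, products 25→256 °C: 9694.9 kJ/h
Q = ΔH = 4593.6 kJ/h = 1.276 kW
Heat supplied = 76.561 kJ/min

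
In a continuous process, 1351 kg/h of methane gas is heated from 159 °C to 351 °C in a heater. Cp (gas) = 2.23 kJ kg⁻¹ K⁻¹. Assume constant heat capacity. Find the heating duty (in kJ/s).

Q = ṁ·Cp·ΔT = 1351 × 2.23 × (351 − 159) = 578440 kJ/h
Converting: 578440 / 3600 s = 160.68 kW

Q = 161 kJ/s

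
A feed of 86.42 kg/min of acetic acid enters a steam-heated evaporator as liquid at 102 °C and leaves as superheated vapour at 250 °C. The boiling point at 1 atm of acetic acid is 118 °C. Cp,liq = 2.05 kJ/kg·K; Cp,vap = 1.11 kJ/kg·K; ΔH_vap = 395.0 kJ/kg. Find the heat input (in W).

liquid 102→118 °C: 32.8 kJ/kg
vaporisation at 118 °C: 395 kJ/kg
vapour 118→250 °C: 146.52 kJ/kg
Δh = 32.8 + 395 + 146.52 = 574.32 kJ/kg
Q = ṁ·Δh = 86.42 kg/min × 574.32 kJ/kg = 49633 kJ/min
|Q| = 827.21 kW = 827210 W

Q = 827000 W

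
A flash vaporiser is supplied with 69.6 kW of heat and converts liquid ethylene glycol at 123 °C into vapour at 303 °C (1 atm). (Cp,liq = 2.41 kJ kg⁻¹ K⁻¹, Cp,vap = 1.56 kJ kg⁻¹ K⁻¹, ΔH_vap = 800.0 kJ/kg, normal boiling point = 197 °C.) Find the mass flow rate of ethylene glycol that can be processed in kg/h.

ṁ = 219 kg/h

Δh = 2.41×(197−123) + 800.0 + 1.56×(303−197) = 1143.7 kJ/kg
Q = 69.6 kW = 69.6 kJ/s = 250560 kJ/h
ṁ = Q/Δh = 250560 / 1143.7 = 219.08 kg/h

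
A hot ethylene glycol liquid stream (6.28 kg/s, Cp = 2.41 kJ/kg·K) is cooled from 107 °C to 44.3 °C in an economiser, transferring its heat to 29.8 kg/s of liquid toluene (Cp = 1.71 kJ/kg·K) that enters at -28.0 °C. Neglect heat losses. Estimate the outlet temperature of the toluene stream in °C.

T_c,out = -9.38 °C

Heat released by hot stream: Q = 6.28 × 2.41 × (107 − 44.3) = 948.95 kJ/s
Energy balance on cold side (adiabatic exchanger): Q = ṁ_c·Cp_c·(T_c,out − T_c,in)
T_c,out = -28.0 + 948.95/(29.8 × 1.71) = -9.3778 °C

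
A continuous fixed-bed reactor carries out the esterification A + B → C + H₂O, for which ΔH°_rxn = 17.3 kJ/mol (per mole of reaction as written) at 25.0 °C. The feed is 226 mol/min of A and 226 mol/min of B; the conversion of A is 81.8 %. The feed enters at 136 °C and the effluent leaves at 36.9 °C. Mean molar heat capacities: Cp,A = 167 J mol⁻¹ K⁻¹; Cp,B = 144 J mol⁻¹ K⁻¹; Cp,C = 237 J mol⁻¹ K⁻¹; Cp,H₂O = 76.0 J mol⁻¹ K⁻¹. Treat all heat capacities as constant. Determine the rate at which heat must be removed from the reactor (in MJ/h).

Extent of reaction ξ = 0.818 × 226 = 184.87 mol/min
Reaction term: ξ·ΔH°_rxn = 184.87 × 17.3 = 3198.2 kJ/min
Sensible, feed 136→25 °C: -7801.7 kJ/min
Outlet flows (mol/min): A 41.132, B 41.132, C 184.87, H₂O 184.87
Sensible, products 25→36.9 °C: 840.8 kJ/min
Q = ΔH = -3762.7 kJ/min = -62.712 kW
Heat removed = 225.76 MJ/h

Q_out = 226 MJ/h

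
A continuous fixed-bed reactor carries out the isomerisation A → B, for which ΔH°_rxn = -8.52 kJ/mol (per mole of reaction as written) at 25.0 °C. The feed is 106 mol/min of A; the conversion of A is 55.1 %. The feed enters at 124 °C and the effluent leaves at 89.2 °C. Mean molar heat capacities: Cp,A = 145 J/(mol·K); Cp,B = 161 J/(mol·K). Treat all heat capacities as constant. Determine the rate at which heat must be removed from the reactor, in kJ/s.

Q_out = 16.2 kJ/s

Extent of reaction ξ = 0.551 × 106 = 58.406 mol/min
Reaction term: ξ·ΔH°_rxn = 58.406 × -8.52 = -497.62 kJ/min
Sensible, feed 124→25 °C: -1521.6 kJ/min
Outlet flows (mol/min): A 47.594, B 58.406
Sensible, products 25→89.2 °C: 1046.7 kJ/min
Q = ΔH = -972.5 kJ/min = -16.208 kW
Heat removed = 16.208 kJ/s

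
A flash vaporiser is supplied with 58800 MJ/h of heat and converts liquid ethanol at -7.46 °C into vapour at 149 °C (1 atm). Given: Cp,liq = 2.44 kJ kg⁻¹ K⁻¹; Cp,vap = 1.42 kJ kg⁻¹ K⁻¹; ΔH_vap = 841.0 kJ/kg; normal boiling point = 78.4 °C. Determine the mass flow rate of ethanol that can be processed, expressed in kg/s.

ṁ = 14.2 kg/s

Δh = 2.44×(78.4−-7.46) + 841.0 + 1.42×(149−78.4) = 1150.8 kJ/kg
Q = 58800 MJ/h = 16333 kJ/s = 16333 kJ/s
ṁ = Q/Δh = 16333 / 1150.8 = 14.194 kg/s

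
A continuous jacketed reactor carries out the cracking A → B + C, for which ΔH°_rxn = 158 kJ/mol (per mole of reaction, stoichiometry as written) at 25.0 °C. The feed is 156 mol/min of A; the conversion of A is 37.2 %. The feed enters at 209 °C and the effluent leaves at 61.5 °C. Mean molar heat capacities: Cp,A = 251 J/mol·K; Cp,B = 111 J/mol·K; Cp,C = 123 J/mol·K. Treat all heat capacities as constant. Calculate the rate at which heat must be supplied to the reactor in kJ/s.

Q_in = 56.0 kJ/s

Extent of reaction ξ = 0.372 × 156 = 58.032 mol/min
Reaction term: ξ·ΔH°_rxn = 58.032 × 158 = 9169.1 kJ/min
Sensible, feed 209→25 °C: -7204.7 kJ/min
Outlet flows (mol/min): A 97.968, B 58.032, C 58.032
Sensible, products 25→61.5 °C: 1393.2 kJ/min
Q = ΔH = 3357.5 kJ/min = 55.959 kW
Heat supplied = 55.959 kJ/s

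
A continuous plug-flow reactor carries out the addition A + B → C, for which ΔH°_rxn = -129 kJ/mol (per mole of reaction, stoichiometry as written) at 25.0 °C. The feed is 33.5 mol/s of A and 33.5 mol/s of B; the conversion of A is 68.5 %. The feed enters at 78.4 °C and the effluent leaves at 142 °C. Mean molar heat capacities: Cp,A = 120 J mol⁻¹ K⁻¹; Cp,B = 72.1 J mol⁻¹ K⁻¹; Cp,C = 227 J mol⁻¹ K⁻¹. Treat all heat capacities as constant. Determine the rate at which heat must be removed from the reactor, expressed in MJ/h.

Extent of reaction ξ = 0.685 × 33.5 = 22.948 mol/s
Reaction term: ξ·ΔH°_rxn = 22.948 × -129 = -2960.2 kJ/s
Sensible, feed 78.4→25 °C: -343.65 kJ/s
Outlet flows (mol/s): A 10.552, B 10.552, C 22.948
Sensible, products 25→142 °C: 846.64 kJ/s
Q = ΔH = -2457.2 kJ/s = -2457.2 kW
Heat removed = 8846.1 MJ/h

Q_out = 8850 MJ/h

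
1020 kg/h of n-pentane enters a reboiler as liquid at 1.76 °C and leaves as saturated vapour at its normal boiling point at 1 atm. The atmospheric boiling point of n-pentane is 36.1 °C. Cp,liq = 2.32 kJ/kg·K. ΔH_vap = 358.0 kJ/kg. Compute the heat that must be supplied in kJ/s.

Q = 124 kJ/s

liquid 1.76→36.1 °C: 79.669 kJ/kg
vaporisation at 36.1 °C: 358 kJ/kg
Δh = 79.669 + 358 = 437.67 kJ/kg
Q = ṁ·Δh = 1020 kg/h × 437.67 kJ/kg = 446420 kJ/h
|Q| = 124.01 kW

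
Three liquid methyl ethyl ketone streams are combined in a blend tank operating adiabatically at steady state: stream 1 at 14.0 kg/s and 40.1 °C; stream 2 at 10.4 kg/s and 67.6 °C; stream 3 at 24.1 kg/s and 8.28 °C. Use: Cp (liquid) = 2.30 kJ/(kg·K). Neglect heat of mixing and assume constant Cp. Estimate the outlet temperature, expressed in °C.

No heat crosses the boundary, so H_out = H_in.
T_out = Σ ṁᵢCp,ᵢTᵢ / Σ ṁᵢCp,ᵢ
      = 3367.2 / 111.55 = 30.185 °C

T_out = 30.2 °C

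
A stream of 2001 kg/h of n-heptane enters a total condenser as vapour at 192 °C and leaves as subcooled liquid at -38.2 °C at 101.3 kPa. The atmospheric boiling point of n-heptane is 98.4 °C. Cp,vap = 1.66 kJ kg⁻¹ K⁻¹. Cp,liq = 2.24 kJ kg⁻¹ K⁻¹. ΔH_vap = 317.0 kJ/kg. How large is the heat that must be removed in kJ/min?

vapour 192→98.4 °C: -155.38 kJ/kg
condensation at 98.4 °C: -317 kJ/kg
liquid 98.4→-38.2 °C: -305.98 kJ/kg
Δh = -155.38 + -317 + -305.98 = -778.36 kJ/kg
Q = ṁ·Δh = 2001 kg/h × -778.36 kJ/kg = -1.5575e+06 kJ/h
|Q| = 432.64 kW = 25958 kJ/min

Q_c = 26000 kJ/min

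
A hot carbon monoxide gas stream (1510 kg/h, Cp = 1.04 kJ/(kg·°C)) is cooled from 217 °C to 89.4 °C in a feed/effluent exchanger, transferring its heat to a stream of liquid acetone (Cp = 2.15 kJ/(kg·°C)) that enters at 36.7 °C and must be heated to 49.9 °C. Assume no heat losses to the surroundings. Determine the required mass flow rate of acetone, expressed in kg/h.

ṁ_c = 7060 kg/h

Heat released by hot stream: Q = 1510 × 1.04 × (217 − 89.4) = 200380 kJ/h
Energy balance on cold side (adiabatic exchanger): Q = ṁ_c·Cp_c·(T_c,out − T_c,in)
ṁ_c = 200380 / [2.15 × (49.9 − 36.7)] = 7060.7 kg/h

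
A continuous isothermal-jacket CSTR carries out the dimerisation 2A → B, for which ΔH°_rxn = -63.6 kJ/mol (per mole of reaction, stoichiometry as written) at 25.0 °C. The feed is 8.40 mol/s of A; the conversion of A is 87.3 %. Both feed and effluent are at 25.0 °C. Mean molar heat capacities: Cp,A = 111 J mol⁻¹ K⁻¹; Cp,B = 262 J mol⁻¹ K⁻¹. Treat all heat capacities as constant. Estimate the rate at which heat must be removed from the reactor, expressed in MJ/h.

Extent of reaction ξ = 0.873 × 8.40 / 2 = 3.6666 mol/s
Reaction term: ξ·ΔH°_rxn = 3.6666 × -63.6 = -233.2 kJ/s
Q = ΔH = -233.2 kJ/s = -233.2 kW
Heat removed = 839.5 MJ/h

Q_out = 840 MJ/h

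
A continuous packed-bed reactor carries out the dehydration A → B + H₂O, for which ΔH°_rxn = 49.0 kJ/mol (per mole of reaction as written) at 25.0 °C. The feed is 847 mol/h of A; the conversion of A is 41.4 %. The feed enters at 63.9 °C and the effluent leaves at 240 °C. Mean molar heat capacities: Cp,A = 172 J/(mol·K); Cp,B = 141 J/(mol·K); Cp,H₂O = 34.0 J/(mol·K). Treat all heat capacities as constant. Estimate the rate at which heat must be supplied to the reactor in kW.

Q_in = 12.0 kW

Extent of reaction ξ = 0.414 × 847 = 350.66 mol/h
Reaction term: ξ·ΔH°_rxn = 350.66 × 49.0 = 17182 kJ/h
Sensible, feed 63.9→25 °C: -5667.1 kJ/h
Outlet flows (mol/h): A 496.34, B 350.66, H₂O 350.66
Sensible, products 25→240 °C: 31548 kJ/h
Q = ΔH = 43063 kJ/h = 11.962 kW
Heat supplied = 11.962 kW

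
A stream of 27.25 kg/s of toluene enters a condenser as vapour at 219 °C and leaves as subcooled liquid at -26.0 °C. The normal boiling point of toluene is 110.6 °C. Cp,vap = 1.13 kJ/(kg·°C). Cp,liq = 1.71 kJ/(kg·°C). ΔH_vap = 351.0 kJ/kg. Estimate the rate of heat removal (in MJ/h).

vapour 219→110.6 °C: -122.49 kJ/kg
condensation at 110.6 °C: -351 kJ/kg
liquid 110.6→-26.0 °C: -233.59 kJ/kg
Δh = -122.49 + -351 + -233.59 = -707.08 kJ/kg
Q = ṁ·Δh = 27.25 kg/s × -707.08 kJ/kg = -19268 kJ/s
|Q| = 19268 kW = 69364 MJ/h

Q_c = 69400 MJ/h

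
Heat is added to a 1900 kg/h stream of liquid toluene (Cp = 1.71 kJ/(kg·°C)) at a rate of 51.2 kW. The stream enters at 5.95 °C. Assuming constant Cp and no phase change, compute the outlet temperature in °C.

Q = 51.2 kW = 184320 kJ/h
ΔT = Q/(ṁ·Cp) = 184320/(1900×1.71) = 56.731 K
T_out = 5.95 + 56.731 = 62.681 °C

T_out = 62.7 °C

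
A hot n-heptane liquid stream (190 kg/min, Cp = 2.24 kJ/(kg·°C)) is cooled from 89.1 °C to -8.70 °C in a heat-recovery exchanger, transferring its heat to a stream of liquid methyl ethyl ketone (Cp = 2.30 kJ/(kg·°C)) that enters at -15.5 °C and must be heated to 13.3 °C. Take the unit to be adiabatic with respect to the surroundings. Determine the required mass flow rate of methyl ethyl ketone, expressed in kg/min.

ṁ_c = 628 kg/min

Heat released by hot stream: Q = 190 × 2.24 × (89.1 − -8.70) = 41624 kJ/min
Energy balance on cold side (adiabatic exchanger): Q = ṁ_c·Cp_c·(T_c,out − T_c,in)
ṁ_c = 41624 / [2.30 × (13.3 − -15.5)] = 628.38 kg/min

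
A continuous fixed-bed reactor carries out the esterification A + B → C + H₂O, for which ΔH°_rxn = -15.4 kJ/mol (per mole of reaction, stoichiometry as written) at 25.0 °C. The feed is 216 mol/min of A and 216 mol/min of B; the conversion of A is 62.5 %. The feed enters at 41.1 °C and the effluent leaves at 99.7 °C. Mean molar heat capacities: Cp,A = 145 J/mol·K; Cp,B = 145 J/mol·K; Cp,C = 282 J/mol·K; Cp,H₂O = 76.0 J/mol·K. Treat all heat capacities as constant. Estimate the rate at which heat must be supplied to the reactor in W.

Extent of reaction ξ = 0.625 × 216 = 135 mol/min
Reaction term: ξ·ΔH°_rxn = 135 × -15.4 = -2079 kJ/min
Sensible, feed 41.1→25 °C: -1008.5 kJ/min
Outlet flows (mol/min): A 81, B 81, C 135, H₂O 135
Sensible, products 25→99.7 °C: 5365 kJ/min
Q = ΔH = 2277.4 kJ/min = 37.957 kW
Heat supplied = 37957 W

Q_in = 38000 W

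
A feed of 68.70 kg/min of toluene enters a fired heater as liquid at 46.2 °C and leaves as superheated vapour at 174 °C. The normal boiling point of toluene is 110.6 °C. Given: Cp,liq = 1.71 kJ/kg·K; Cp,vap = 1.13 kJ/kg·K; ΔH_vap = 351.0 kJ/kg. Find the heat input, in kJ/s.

Q = 610 kJ/s

liquid 46.2→110.6 °C: 110.12 kJ/kg
vaporisation at 110.6 °C: 351 kJ/kg
vapour 110.6→174 °C: 71.642 kJ/kg
Δh = 110.12 + 351 + 71.642 = 532.77 kJ/kg
Q = ṁ·Δh = 68.70 kg/min × 532.77 kJ/kg = 36601 kJ/min
|Q| = 610.02 kW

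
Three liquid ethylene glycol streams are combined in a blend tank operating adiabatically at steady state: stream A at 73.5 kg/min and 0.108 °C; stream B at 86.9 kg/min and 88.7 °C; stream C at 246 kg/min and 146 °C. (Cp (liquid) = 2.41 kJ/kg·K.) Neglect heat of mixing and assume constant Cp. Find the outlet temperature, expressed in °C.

T_out = 107 °C

Adiabatic, steady state ⇒ Σ ṁᵢCp,ᵢ(T_out − Tᵢ) = 0
T_out = Σ ṁᵢCp,ᵢTᵢ / Σ ṁᵢCp,ᵢ
      = 105150 / 979.42 = 107.36 °C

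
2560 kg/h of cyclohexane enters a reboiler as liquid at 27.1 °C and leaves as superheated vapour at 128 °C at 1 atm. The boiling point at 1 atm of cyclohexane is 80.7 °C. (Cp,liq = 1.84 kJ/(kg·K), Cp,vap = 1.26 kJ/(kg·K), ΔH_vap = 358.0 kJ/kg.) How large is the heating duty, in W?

Q = 367000 W

liquid 27.1→80.7 °C: 98.624 kJ/kg
vaporisation at 80.7 °C: 358 kJ/kg
vapour 80.7→128 °C: 59.598 kJ/kg
Δh = 98.624 + 358 + 59.598 = 516.22 kJ/kg
Q = ṁ·Δh = 2560 kg/h × 516.22 kJ/kg = 1.3215e+06 kJ/h
|Q| = 367.09 kW = 367090 W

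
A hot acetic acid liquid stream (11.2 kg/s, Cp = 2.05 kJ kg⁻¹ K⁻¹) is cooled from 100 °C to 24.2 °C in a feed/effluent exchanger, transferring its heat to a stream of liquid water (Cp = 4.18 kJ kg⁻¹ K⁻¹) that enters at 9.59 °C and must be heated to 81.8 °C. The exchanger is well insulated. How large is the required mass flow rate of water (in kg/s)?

ṁ_c = 5.77 kg/s

Heat released by hot stream: Q = 11.2 × 2.05 × (100 − 24.2) = 1740.4 kJ/s
Energy balance on cold side (adiabatic exchanger): Q = ṁ_c·Cp_c·(T_c,out − T_c,in)
ṁ_c = 1740.4 / [4.18 × (81.8 − 9.59)] = 5.7659 kg/s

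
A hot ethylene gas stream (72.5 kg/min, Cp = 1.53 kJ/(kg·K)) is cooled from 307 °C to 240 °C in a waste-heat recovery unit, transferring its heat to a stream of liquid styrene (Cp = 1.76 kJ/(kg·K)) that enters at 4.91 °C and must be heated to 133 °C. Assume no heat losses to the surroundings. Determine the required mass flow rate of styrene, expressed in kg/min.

ṁ_c = 33.0 kg/min

Heat released by hot stream: Q = 72.5 × 1.53 × (307 − 240) = 7432 kJ/min
Energy balance on cold side (adiabatic exchanger): Q = ṁ_c·Cp_c·(T_c,out − T_c,in)
ṁ_c = 7432 / [1.76 × (133 − 4.91)] = 32.967 kg/min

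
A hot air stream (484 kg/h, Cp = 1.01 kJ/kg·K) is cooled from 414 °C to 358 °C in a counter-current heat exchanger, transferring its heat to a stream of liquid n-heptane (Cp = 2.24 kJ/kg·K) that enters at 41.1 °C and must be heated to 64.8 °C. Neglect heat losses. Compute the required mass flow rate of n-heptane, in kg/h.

ṁ_c = 516 kg/h

Heat released by hot stream: Q = 484 × 1.01 × (414 − 358) = 27375 kJ/h
Energy balance on cold side (adiabatic exchanger): Q = ṁ_c·Cp_c·(T_c,out − T_c,in)
ṁ_c = 27375 / [2.24 × (64.8 − 41.1)] = 515.65 kg/h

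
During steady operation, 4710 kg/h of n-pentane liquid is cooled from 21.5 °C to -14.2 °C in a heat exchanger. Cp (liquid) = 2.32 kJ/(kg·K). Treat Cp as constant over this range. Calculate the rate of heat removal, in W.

Q_c = 108000 W

Q = ṁ·Cp·ΔT = 4710 × 2.32 × (-14.2 − 21.5) = -390100 kJ/h
Converting: 390100 / 3600 s = 108.36 kW
Cooling duty = 108360 W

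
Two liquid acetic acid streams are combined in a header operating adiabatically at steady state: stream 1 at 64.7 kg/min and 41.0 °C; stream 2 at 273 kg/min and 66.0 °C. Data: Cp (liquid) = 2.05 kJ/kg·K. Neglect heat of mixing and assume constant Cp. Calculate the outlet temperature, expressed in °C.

T_out = 61.2 °C

Energy balance with Q = 0: Σ ṁᵢCp,ᵢ(T_out − Tᵢ) = 0
Σ ṁᵢCp,ᵢTᵢ = 64.7×2.05×41.0 + 273×2.05×66.0 = 42375
Σ ṁᵢCp,ᵢ = 64.7×2.05 + 273×2.05 = 692.28
T_out = 42375 / 692.28 = 61.21 °C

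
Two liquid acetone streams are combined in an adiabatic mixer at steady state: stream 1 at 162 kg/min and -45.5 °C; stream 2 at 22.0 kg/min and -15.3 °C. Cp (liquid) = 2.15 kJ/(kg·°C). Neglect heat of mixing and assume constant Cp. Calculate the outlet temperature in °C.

T_out = -41.9 °C

No heat crosses the boundary, so H_out = H_in.
T_out = Σ ṁᵢCp,ᵢTᵢ / Σ ṁᵢCp,ᵢ
      = -16571 / 395.6 = -41.889 °C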